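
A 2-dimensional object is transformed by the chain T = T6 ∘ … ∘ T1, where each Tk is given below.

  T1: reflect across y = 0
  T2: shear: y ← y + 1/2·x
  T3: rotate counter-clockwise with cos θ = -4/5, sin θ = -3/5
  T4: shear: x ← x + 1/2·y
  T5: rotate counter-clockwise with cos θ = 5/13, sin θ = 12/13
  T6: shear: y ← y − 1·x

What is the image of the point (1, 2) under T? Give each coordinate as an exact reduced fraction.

T(p) = (-71/65, 2/65)

T1 reflect across y = 0: (1, 2) → (1, -2)
T2 shear: y ← y + 1/2·x: (1, -2) → (1, -3/2)
T3 rotate counter-clockwise with cos θ = -4/5, sin θ = -3/5: (1, -3/2) → (-17/10, 3/5)
T4 shear: x ← x + 1/2·y: (-17/10, 3/5) → (-7/5, 3/5)
T5 rotate counter-clockwise with cos θ = 5/13, sin θ = 12/13: (-7/5, 3/5) → (-71/65, -69/65)
T6 shear: y ← y − 1·x: (-71/65, -69/65) → (-71/65, 2/65)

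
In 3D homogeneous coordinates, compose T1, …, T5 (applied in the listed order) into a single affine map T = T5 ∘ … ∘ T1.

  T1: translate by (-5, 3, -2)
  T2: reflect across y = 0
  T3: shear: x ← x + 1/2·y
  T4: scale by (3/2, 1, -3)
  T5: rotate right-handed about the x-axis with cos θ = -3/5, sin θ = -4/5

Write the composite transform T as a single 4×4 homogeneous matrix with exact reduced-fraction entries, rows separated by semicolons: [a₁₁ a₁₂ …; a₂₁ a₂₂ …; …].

T1 = [1 0 0 -5; 0 1 0 3; 0 0 1 -2; 0 0 0 1]
T2·T1 = [1 0 0 -5; 0 -1 0 -3; 0 0 1 -2; 0 0 0 1]
T3·…·T1 = [1 -1/2 0 -13/2; 0 -1 0 -3; 0 0 1 -2; 0 0 0 1]
T4·…·T1 = [3/2 -3/4 0 -39/4; 0 -1 0 -3; 0 0 -3 6; 0 0 0 1]
T5·…·T1 = [3/2 -3/4 0 -39/4; 0 3/5 -12/5 33/5; 0 4/5 9/5 -6/5; 0 0 0 1]

T = [3/2 -3/4 0 -39/4; 0 3/5 -12/5 33/5; 0 4/5 9/5 -6/5; 0 0 0 1]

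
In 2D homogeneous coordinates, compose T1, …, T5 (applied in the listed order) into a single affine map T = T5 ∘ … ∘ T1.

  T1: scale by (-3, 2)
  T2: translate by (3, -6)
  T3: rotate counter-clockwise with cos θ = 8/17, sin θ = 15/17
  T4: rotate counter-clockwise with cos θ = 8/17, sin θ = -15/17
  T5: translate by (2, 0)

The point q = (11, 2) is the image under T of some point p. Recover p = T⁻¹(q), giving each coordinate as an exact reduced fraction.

T1 = [-3 0 0; 0 2 0; 0 0 1]
T2·T1 = [-3 0 3; 0 2 -6; 0 0 1]
T3·…·T1 = [-24/17 -30/17 114/17; -45/17 16/17 -3/17; 0 0 1]
T4·…·T1 = [-3 0 3; 0 2 -6; 0 0 1]
T5·…·T1 = [-3 0 5; 0 2 -6; 0 0 1]
det M = -6; M⁻¹ = [-1/3 0 5/3; 0 1/2 3; 0 0 1]
M⁻¹ · (11, 2)ᵀ = (-2, 4)ᵀ

p = (-2, 4)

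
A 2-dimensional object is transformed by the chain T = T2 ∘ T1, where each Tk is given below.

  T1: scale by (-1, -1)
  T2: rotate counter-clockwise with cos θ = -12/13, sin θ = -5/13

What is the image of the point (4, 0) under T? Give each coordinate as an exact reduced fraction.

T1 scale by (-1, -1): (4, 0) → (-4, 0)
T2 rotate counter-clockwise with cos θ = -12/13, sin θ = -5/13: (-4, 0) → (48/13, 20/13)

T(p) = (48/13, 20/13)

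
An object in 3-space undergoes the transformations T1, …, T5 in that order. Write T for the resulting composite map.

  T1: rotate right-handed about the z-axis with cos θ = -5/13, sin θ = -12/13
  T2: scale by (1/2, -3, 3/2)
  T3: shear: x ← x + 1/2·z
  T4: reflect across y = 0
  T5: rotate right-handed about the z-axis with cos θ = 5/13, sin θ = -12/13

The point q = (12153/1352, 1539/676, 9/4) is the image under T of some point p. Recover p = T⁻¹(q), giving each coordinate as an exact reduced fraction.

T1 = [-5/13 12/13 0 0; -12/13 -5/13 0 0; 0 0 1 0; 0 0 0 1]
T2·T1 = [-5/26 6/13 0 0; 36/13 15/13 0 0; 0 0 3/2 0; 0 0 0 1]
T3·…·T1 = [-5/26 6/13 3/4 0; 36/13 15/13 0 0; 0 0 3/2 0; 0 0 0 1]
T4·…·T1 = [-5/26 6/13 3/4 0; -36/13 -15/13 0 0; 0 0 3/2 0; 0 0 0 1]
T5·…·T1 = [-889/338 -150/169 15/52 0; -150/169 -147/169 -9/13 0; 0 0 3/2 0; 0 0 0 1]
det M = 9/4; M⁻¹ = [-98/169 100/169 5/13 0; 100/169 -889/507 -12/13 0; 0 0 2/3 0; 0 0 0 1]
M⁻¹ · (12153/1352, 1539/676, 9/4)ᵀ = (-3, -3/4, 3/2)ᵀ

p = (-3, -3/4, 3/2)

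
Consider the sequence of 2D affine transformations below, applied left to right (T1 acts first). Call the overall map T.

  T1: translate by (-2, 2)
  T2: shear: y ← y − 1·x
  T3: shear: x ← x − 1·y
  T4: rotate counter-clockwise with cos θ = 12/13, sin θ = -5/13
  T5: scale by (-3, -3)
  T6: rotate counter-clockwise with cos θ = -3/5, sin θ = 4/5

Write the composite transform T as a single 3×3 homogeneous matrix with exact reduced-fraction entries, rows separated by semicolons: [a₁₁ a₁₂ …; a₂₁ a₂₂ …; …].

T = [-93/65 141/65 36/5; -426/65 237/65 102/5; 0 0 1]

T1 = [1 0 -2; 0 1 2; 0 0 1]
T2·T1 = [1 0 -2; -1 1 4; 0 0 1]
T3·…·T1 = [2 -1 -6; -1 1 4; 0 0 1]
T4·…·T1 = [19/13 -7/13 -4; -22/13 17/13 6; 0 0 1]
T5·…·T1 = [-57/13 21/13 12; 66/13 -51/13 -18; 0 0 1]
T6·…·T1 = [-93/65 141/65 36/5; -426/65 237/65 102/5; 0 0 1]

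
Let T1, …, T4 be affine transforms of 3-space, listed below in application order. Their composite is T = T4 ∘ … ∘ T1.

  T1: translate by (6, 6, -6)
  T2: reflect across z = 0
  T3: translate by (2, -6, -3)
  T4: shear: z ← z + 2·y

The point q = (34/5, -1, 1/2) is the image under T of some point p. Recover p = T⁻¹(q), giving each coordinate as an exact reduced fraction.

p = (-6/5, -1, 1/2)

T1 = [1 0 0 6; 0 1 0 6; 0 0 1 -6; 0 0 0 1]
T2·T1 = [1 0 0 6; 0 1 0 6; 0 0 -1 6; 0 0 0 1]
T3·…·T1 = [1 0 0 8; 0 1 0 0; 0 0 -1 3; 0 0 0 1]
T4·…·T1 = [1 0 0 8; 0 1 0 0; 0 2 -1 3; 0 0 0 1]
det M = -1; M⁻¹ = [1 0 0 -8; 0 1 0 0; 0 2 -1 3; 0 0 0 1]
M⁻¹ · (34/5, -1, 1/2)ᵀ = (-6/5, -1, 1/2)ᵀ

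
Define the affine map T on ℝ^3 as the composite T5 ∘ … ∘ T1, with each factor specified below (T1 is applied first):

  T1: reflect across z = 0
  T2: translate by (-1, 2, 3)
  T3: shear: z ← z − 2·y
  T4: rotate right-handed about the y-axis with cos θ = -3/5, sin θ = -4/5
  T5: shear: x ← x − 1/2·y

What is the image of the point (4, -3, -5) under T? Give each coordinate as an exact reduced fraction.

T1 reflect across z = 0: (4, -3, -5) → (4, -3, 5)
T2 translate by (-1, 2, 3): (4, -3, 5) → (3, -1, 8)
T3 shear: z ← z − 2·y: (3, -1, 8) → (3, -1, 10)
T4 rotate right-handed about the y-axis with cos θ = -3/5, sin θ = -4/5: (3, -1, 10) → (-49/5, -1, -18/5)
T5 shear: x ← x − 1/2·y: (-49/5, -1, -18/5) → (-93/10, -1, -18/5)

T(p) = (-93/10, -1, -18/5)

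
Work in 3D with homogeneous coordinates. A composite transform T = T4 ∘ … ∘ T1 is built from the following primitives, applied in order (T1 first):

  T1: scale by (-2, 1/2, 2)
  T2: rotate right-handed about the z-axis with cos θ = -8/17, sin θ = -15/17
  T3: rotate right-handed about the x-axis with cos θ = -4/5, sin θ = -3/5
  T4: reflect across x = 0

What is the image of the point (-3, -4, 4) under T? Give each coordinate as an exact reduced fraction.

T(p) = (78/17, 704/85, -322/85)

T1 scale by (-2, 1/2, 2): (-3, -4, 4) → (6, -2, 8)
T2 rotate right-handed about the z-axis with cos θ = -8/17, sin θ = -15/17: (6, -2, 8) → (-78/17, -74/17, 8)
T3 rotate right-handed about the x-axis with cos θ = -4/5, sin θ = -3/5: (-78/17, -74/17, 8) → (-78/17, 704/85, -322/85)
T4 reflect across x = 0: (-78/17, 704/85, -322/85) → (78/17, 704/85, -322/85)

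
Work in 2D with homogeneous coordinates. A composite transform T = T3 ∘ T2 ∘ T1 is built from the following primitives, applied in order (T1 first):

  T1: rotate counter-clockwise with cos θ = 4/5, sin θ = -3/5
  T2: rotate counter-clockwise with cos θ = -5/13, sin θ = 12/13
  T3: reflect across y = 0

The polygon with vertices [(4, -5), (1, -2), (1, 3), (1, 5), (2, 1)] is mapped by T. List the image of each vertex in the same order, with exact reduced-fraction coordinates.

image vertices: (379/65, -172/65), (142/65, -31/65), (-173/65, -111/65), (-23/5, -11/5), (-31/65, -142/65)

T1 rotate counter-clockwise with cos θ = 4/5, sin θ = -3/5: (4, -5) → (1/5, -32/5); (1, -2) → (-2/5, -11/5); (1, 3) → (13/5, 9/5); (1, 5) → (19/5, 17/5); (2, 1) → (11/5, -2/5)
T2 rotate counter-clockwise with cos θ = -5/13, sin θ = 12/13: (1/5, -32/5) → (379/65, 172/65); (-2/5, -11/5) → (142/65, 31/65); (13/5, 9/5) → (-173/65, 111/65); (19/5, 17/5) → (-23/5, 11/5); (11/5, -2/5) → (-31/65, 142/65)
T3 reflect across y = 0: (379/65, 172/65) → (379/65, -172/65); (142/65, 31/65) → (142/65, -31/65); (-173/65, 111/65) → (-173/65, -111/65); (-23/5, 11/5) → (-23/5, -11/5); (-31/65, 142/65) → (-31/65, -142/65)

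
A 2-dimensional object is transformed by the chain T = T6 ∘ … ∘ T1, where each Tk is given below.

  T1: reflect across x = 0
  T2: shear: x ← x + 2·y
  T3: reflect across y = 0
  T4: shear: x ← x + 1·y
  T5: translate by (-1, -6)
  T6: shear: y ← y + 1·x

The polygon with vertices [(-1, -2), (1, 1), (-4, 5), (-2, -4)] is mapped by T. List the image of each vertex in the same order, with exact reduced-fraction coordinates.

image vertices: (-2, -6), (-1, -8), (8, -3), (-3, -5)

T1 reflect across x = 0: (-1, -2) → (1, -2); (1, 1) → (-1, 1); (-4, 5) → (4, 5); (-2, -4) → (2, -4)
T2 shear: x ← x + 2·y: (1, -2) → (-3, -2); (-1, 1) → (1, 1); (4, 5) → (14, 5); (2, -4) → (-6, -4)
T3 reflect across y = 0: (-3, -2) → (-3, 2); (1, 1) → (1, -1); (14, 5) → (14, -5); (-6, -4) → (-6, 4)
T4 shear: x ← x + 1·y: (-3, 2) → (-1, 2); (1, -1) → (0, -1); (14, -5) → (9, -5); (-6, 4) → (-2, 4)
T5 translate by (-1, -6): (-1, 2) → (-2, -4); (0, -1) → (-1, -7); (9, -5) → (8, -11); (-2, 4) → (-3, -2)
T6 shear: y ← y + 1·x: (-2, -4) → (-2, -6); (-1, -7) → (-1, -8); (8, -11) → (8, -3); (-3, -2) → (-3, -5)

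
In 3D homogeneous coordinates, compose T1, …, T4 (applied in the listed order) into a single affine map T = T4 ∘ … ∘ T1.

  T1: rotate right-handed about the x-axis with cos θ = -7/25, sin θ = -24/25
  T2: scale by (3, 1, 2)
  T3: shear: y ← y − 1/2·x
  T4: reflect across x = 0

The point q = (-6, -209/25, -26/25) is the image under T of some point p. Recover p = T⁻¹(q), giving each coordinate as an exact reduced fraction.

T1 = [1 0 0 0; 0 -7/25 24/25 0; 0 -24/25 -7/25 0; 0 0 0 1]
T2·T1 = [3 0 0 0; 0 -7/25 24/25 0; 0 -48/25 -14/25 0; 0 0 0 1]
T3·…·T1 = [3 0 0 0; -3/2 -7/25 24/25 0; 0 -48/25 -14/25 0; 0 0 0 1]
T4·…·T1 = [-3 0 0 0; -3/2 -7/25 24/25 0; 0 -48/25 -14/25 0; 0 0 0 1]
det M = -6; M⁻¹ = [-1/3 0 0 0; 7/50 -7/25 -12/25 0; -12/25 24/25 -7/50 0; 0 0 0 1]
M⁻¹ · (-6, -209/25, -26/25)ᵀ = (2, 2, -5)ᵀ

p = (2, 2, -5)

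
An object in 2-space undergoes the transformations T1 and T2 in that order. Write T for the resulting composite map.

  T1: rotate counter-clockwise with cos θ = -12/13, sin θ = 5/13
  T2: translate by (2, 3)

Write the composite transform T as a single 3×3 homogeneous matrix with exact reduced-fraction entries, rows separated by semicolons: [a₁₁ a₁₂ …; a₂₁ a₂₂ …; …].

T = [-12/13 -5/13 2; 5/13 -12/13 3; 0 0 1]

T1 = [-12/13 -5/13 0; 5/13 -12/13 0; 0 0 1]
T2·T1 = [-12/13 -5/13 2; 5/13 -12/13 3; 0 0 1]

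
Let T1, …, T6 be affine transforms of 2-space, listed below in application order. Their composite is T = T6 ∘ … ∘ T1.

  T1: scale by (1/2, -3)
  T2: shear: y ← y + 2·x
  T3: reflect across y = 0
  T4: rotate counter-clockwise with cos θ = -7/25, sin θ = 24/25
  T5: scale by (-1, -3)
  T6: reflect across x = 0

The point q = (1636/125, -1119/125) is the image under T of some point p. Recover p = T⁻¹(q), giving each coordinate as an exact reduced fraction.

T1 = [1/2 0 0; 0 -3 0; 0 0 1]
T2·T1 = [1/2 0 0; 1 -3 0; 0 0 1]
T3·…·T1 = [1/2 0 0; -1 3 0; 0 0 1]
T4·…·T1 = [41/50 -72/25 0; 19/25 -21/25 0; 0 0 1]
T5·…·T1 = [-41/50 72/25 0; -57/25 63/25 0; 0 0 1]
T6·…·T1 = [41/50 -72/25 0; -57/25 63/25 0; 0 0 1]
det M = -9/2; M⁻¹ = [-14/25 -16/25 0; -38/75 -41/225 0; 0 0 1]
M⁻¹ · (1636/125, -1119/125)ᵀ = (-8/5, -5)ᵀ

p = (-8/5, -5)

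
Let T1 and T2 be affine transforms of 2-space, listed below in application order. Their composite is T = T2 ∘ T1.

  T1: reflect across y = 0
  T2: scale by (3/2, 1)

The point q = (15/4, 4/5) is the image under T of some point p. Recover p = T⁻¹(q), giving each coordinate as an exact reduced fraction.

p = (5/2, -4/5)

T1 = [1 0 0; 0 -1 0; 0 0 1]
T2·T1 = [3/2 0 0; 0 -1 0; 0 0 1]
det M = -3/2; M⁻¹ = [2/3 0 0; 0 -1 0; 0 0 1]
M⁻¹ · (15/4, 4/5)ᵀ = (5/2, -4/5)ᵀ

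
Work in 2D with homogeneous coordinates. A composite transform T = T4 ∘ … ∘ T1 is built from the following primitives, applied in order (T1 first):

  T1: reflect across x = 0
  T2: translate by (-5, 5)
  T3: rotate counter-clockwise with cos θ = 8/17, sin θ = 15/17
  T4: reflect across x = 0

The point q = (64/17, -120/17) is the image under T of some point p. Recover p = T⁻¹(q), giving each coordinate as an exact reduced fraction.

T1 = [-1 0 0; 0 1 0; 0 0 1]
T2·T1 = [-1 0 -5; 0 1 5; 0 0 1]
T3·…·T1 = [-8/17 -15/17 -115/17; -15/17 8/17 -35/17; 0 0 1]
T4·…·T1 = [8/17 15/17 115/17; -15/17 8/17 -35/17; 0 0 1]
det M = 1; M⁻¹ = [8/17 -15/17 -5; 15/17 8/17 -5; 0 0 1]
M⁻¹ · (64/17, -120/17)ᵀ = (3, -5)ᵀ

p = (3, -5)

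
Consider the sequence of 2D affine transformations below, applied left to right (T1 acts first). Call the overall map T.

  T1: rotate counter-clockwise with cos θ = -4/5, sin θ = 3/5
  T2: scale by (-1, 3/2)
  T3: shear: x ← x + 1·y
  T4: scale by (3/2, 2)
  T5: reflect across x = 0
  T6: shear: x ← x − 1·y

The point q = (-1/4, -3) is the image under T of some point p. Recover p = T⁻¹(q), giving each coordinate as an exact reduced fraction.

p = (7/3, 3)

T1 = [-4/5 -3/5 0; 3/5 -4/5 0; 0 0 1]
T2·T1 = [4/5 3/5 0; 9/10 -6/5 0; 0 0 1]
T3·…·T1 = [17/10 -3/5 0; 9/10 -6/5 0; 0 0 1]
T4·…·T1 = [51/20 -9/10 0; 9/5 -12/5 0; 0 0 1]
T5·…·T1 = [-51/20 9/10 0; 9/5 -12/5 0; 0 0 1]
T6·…·T1 = [-87/20 33/10 0; 9/5 -12/5 0; 0 0 1]
det M = 9/2; M⁻¹ = [-8/15 -11/15 0; -2/5 -29/30 0; 0 0 1]
M⁻¹ · (-1/4, -3)ᵀ = (7/3, 3)ᵀ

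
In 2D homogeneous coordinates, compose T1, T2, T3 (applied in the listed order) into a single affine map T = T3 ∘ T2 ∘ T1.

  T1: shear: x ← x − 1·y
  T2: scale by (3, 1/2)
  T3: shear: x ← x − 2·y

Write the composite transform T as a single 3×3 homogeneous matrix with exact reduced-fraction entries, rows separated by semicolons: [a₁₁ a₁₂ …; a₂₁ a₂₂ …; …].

T1 = [1 -1 0; 0 1 0; 0 0 1]
T2·T1 = [3 -3 0; 0 1/2 0; 0 0 1]
T3·…·T1 = [3 -4 0; 0 1/2 0; 0 0 1]

T = [3 -4 0; 0 1/2 0; 0 0 1]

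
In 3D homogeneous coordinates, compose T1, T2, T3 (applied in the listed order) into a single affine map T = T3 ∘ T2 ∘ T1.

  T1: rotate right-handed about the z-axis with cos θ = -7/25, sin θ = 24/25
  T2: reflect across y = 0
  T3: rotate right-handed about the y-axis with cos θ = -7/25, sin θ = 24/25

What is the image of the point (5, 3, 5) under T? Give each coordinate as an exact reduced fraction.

T(p) = (3749/625, -99/25, 1693/625)

T1 rotate right-handed about the z-axis with cos θ = -7/25, sin θ = 24/25: (5, 3, 5) → (-107/25, 99/25, 5)
T2 reflect across y = 0: (-107/25, 99/25, 5) → (-107/25, -99/25, 5)
T3 rotate right-handed about the y-axis with cos θ = -7/25, sin θ = 24/25: (-107/25, -99/25, 5) → (3749/625, -99/25, 1693/625)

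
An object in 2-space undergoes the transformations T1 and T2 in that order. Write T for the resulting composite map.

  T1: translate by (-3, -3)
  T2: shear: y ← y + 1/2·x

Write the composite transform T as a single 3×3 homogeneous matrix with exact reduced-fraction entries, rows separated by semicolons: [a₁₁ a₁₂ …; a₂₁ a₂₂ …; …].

T = [1 0 -3; 1/2 1 -9/2; 0 0 1]

T1 = [1 0 -3; 0 1 -3; 0 0 1]
T2·T1 = [1 0 -3; 1/2 1 -9/2; 0 0 1]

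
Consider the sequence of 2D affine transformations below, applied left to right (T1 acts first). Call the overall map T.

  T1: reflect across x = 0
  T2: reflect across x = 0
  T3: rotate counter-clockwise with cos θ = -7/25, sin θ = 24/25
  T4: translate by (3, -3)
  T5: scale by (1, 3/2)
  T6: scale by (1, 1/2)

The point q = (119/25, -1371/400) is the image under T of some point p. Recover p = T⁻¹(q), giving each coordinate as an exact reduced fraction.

T1 = [-1 0 0; 0 1 0; 0 0 1]
T2·T1 = [1 0 0; 0 1 0; 0 0 1]
T3·…·T1 = [-7/25 -24/25 0; 24/25 -7/25 0; 0 0 1]
T4·…·T1 = [-7/25 -24/25 3; 24/25 -7/25 -3; 0 0 1]
T5·…·T1 = [-7/25 -24/25 3; 36/25 -21/50 -9/2; 0 0 1]
T6·…·T1 = [-7/25 -24/25 3; 18/25 -21/100 -9/4; 0 0 1]
det M = 3/4; M⁻¹ = [-7/25 32/25 93/25; -24/25 -28/75 51/25; 0 0 1]
M⁻¹ · (119/25, -1371/400)ᵀ = (-2, -5/4)ᵀ

p = (-2, -5/4)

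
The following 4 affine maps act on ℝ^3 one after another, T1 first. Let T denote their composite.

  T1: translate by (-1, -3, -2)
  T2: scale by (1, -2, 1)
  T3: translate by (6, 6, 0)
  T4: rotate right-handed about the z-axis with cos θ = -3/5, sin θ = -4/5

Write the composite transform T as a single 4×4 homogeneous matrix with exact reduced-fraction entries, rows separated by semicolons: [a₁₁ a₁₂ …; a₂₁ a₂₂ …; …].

T = [-3/5 -8/5 0 33/5; -4/5 6/5 0 -56/5; 0 0 1 -2; 0 0 0 1]

T1 = [1 0 0 -1; 0 1 0 -3; 0 0 1 -2; 0 0 0 1]
T2·T1 = [1 0 0 -1; 0 -2 0 6; 0 0 1 -2; 0 0 0 1]
T3·…·T1 = [1 0 0 5; 0 -2 0 12; 0 0 1 -2; 0 0 0 1]
T4·…·T1 = [-3/5 -8/5 0 33/5; -4/5 6/5 0 -56/5; 0 0 1 -2; 0 0 0 1]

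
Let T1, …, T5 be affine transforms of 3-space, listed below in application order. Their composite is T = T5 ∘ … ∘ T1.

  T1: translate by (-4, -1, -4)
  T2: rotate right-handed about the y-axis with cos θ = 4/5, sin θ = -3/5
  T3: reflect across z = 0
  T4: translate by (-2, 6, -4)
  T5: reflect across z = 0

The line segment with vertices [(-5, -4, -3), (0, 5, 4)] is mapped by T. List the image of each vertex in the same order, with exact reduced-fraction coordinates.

T1 translate by (-4, -1, -4): (-5, -4, -3) → (-9, -5, -7); (0, 5, 4) → (-4, 4, 0)
T2 rotate right-handed about the y-axis with cos θ = 4/5, sin θ = -3/5: (-9, -5, -7) → (-3, -5, -11); (-4, 4, 0) → (-16/5, 4, -12/5)
T3 reflect across z = 0: (-3, -5, -11) → (-3, -5, 11); (-16/5, 4, -12/5) → (-16/5, 4, 12/5)
T4 translate by (-2, 6, -4): (-3, -5, 11) → (-5, 1, 7); (-16/5, 4, 12/5) → (-26/5, 10, -8/5)
T5 reflect across z = 0: (-5, 1, 7) → (-5, 1, -7); (-26/5, 10, -8/5) → (-26/5, 10, 8/5)

image vertices: (-5, 1, -7), (-26/5, 10, 8/5)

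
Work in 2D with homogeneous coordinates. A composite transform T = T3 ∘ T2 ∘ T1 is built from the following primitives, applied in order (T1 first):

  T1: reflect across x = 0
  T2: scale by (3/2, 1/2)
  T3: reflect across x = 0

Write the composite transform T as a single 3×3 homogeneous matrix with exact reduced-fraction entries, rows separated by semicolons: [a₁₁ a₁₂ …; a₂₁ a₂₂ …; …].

T1 = [-1 0 0; 0 1 0; 0 0 1]
T2·T1 = [-3/2 0 0; 0 1/2 0; 0 0 1]
T3·…·T1 = [3/2 0 0; 0 1/2 0; 0 0 1]

T = [3/2 0 0; 0 1/2 0; 0 0 1]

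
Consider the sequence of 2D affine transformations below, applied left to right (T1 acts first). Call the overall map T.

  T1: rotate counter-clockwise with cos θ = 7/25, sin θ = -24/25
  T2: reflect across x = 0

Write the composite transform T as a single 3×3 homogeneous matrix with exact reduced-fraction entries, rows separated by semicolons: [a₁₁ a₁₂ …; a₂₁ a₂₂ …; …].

T = [-7/25 -24/25 0; -24/25 7/25 0; 0 0 1]

T1 = [7/25 24/25 0; -24/25 7/25 0; 0 0 1]
T2·T1 = [-7/25 -24/25 0; -24/25 7/25 0; 0 0 1]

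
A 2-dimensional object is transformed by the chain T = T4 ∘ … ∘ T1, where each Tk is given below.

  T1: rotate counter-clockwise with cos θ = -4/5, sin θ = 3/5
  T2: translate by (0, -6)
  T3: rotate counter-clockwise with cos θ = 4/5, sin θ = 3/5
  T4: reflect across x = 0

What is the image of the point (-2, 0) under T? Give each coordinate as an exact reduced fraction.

T(p) = (-28/5, -24/5)

T1 rotate counter-clockwise with cos θ = -4/5, sin θ = 3/5: (-2, 0) → (8/5, -6/5)
T2 translate by (0, -6): (8/5, -6/5) → (8/5, -36/5)
T3 rotate counter-clockwise with cos θ = 4/5, sin θ = 3/5: (8/5, -36/5) → (28/5, -24/5)
T4 reflect across x = 0: (28/5, -24/5) → (-28/5, -24/5)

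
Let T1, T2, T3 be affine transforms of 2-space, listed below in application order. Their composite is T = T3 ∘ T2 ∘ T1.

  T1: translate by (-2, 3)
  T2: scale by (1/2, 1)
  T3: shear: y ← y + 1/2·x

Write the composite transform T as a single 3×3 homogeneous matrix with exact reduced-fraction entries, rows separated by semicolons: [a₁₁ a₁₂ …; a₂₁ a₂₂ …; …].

T1 = [1 0 -2; 0 1 3; 0 0 1]
T2·T1 = [1/2 0 -1; 0 1 3; 0 0 1]
T3·…·T1 = [1/2 0 -1; 1/4 1 5/2; 0 0 1]

T = [1/2 0 -1; 1/4 1 5/2; 0 0 1]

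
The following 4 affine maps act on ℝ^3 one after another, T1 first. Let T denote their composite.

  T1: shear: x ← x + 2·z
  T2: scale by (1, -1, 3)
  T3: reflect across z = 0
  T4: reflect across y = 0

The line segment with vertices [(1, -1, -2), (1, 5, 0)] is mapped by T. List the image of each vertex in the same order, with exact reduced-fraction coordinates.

image vertices: (-3, -1, 6), (1, 5, 0)

T1 shear: x ← x + 2·z: (1, -1, -2) → (-3, -1, -2); (1, 5, 0) → (1, 5, 0)
T2 scale by (1, -1, 3): (-3, -1, -2) → (-3, 1, -6); (1, 5, 0) → (1, -5, 0)
T3 reflect across z = 0: (-3, 1, -6) → (-3, 1, 6); (1, -5, 0) → (1, -5, 0)
T4 reflect across y = 0: (-3, 1, 6) → (-3, -1, 6); (1, -5, 0) → (1, 5, 0)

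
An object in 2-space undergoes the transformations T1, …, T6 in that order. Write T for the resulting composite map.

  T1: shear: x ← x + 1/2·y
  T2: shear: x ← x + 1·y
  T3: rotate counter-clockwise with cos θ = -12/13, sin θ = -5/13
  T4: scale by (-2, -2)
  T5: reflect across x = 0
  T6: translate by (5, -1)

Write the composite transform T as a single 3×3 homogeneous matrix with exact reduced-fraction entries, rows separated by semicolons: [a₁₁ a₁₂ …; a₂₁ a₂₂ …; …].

T = [-24/13 -2 5; 10/13 3 -1; 0 0 1]

T1 = [1 1/2 0; 0 1 0; 0 0 1]
T2·T1 = [1 3/2 0; 0 1 0; 0 0 1]
T3·…·T1 = [-12/13 -1 0; -5/13 -3/2 0; 0 0 1]
T4·…·T1 = [24/13 2 0; 10/13 3 0; 0 0 1]
T5·…·T1 = [-24/13 -2 0; 10/13 3 0; 0 0 1]
T6·…·T1 = [-24/13 -2 5; 10/13 3 -1; 0 0 1]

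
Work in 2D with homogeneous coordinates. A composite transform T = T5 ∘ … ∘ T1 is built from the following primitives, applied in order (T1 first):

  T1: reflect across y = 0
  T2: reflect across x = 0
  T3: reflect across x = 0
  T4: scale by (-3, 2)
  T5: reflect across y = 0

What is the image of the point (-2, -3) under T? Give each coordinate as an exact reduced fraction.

T1 reflect across y = 0: (-2, -3) → (-2, 3)
T2 reflect across x = 0: (-2, 3) → (2, 3)
T3 reflect across x = 0: (2, 3) → (-2, 3)
T4 scale by (-3, 2): (-2, 3) → (6, 6)
T5 reflect across y = 0: (6, 6) → (6, -6)

T(p) = (6, -6)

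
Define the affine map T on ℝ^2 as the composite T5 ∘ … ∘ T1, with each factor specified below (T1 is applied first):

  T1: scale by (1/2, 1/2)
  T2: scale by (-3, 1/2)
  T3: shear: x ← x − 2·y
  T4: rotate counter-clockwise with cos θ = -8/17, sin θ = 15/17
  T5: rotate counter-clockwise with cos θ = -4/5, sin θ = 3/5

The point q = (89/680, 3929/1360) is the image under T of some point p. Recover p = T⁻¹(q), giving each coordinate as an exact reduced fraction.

T1 = [1/2 0 0; 0 1/2 0; 0 0 1]
T2·T1 = [-3/2 0 0; 0 1/4 0; 0 0 1]
T3·…·T1 = [-3/2 -1/2 0; 0 1/4 0; 0 0 1]
T4·…·T1 = [12/17 1/68 0; -45/34 -19/34 0; 0 0 1]
T5·…·T1 = [39/170 11/34 0; 126/85 31/68 0; 0 0 1]
det M = -3/8; M⁻¹ = [-62/51 44/51 0; 336/85 -52/85 0; 0 0 1]
M⁻¹ · (89/680, 3929/1360)ᵀ = (7/3, -5/4)ᵀ

p = (7/3, -5/4)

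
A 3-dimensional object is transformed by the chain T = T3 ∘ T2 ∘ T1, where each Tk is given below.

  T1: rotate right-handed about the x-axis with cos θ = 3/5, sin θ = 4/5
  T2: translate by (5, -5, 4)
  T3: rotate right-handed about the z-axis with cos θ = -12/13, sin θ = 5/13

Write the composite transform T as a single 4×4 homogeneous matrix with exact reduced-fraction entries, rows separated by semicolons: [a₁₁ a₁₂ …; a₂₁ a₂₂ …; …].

T1 = [1 0 0 0; 0 3/5 -4/5 0; 0 4/5 3/5 0; 0 0 0 1]
T2·T1 = [1 0 0 5; 0 3/5 -4/5 -5; 0 4/5 3/5 4; 0 0 0 1]
T3·…·T1 = [-12/13 -3/13 4/13 -35/13; 5/13 -36/65 48/65 85/13; 0 4/5 3/5 4; 0 0 0 1]

T = [-12/13 -3/13 4/13 -35/13; 5/13 -36/65 48/65 85/13; 0 4/5 3/5 4; 0 0 0 1]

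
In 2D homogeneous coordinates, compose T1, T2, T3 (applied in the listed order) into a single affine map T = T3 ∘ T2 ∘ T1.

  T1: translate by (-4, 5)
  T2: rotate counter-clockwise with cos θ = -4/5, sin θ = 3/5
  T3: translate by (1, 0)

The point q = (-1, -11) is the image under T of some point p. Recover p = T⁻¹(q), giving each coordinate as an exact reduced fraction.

T1 = [1 0 -4; 0 1 5; 0 0 1]
T2·T1 = [-4/5 -3/5 1/5; 3/5 -4/5 -32/5; 0 0 1]
T3·…·T1 = [-4/5 -3/5 6/5; 3/5 -4/5 -32/5; 0 0 1]
det M = 1; M⁻¹ = [-4/5 3/5 24/5; -3/5 -4/5 -22/5; 0 0 1]
M⁻¹ · (-1, -11)ᵀ = (-1, 5)ᵀ

p = (-1, 5)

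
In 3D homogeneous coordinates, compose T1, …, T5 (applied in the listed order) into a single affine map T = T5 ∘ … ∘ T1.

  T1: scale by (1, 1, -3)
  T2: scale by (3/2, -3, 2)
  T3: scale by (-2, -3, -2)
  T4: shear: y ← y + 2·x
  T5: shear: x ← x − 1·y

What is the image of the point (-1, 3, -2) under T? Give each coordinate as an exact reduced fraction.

T1 scale by (1, 1, -3): (-1, 3, -2) → (-1, 3, 6)
T2 scale by (3/2, -3, 2): (-1, 3, 6) → (-3/2, -9, 12)
T3 scale by (-2, -3, -2): (-3/2, -9, 12) → (3, 27, -24)
T4 shear: y ← y + 2·x: (3, 27, -24) → (3, 33, -24)
T5 shear: x ← x − 1·y: (3, 33, -24) → (-30, 33, -24)

T(p) = (-30, 33, -24)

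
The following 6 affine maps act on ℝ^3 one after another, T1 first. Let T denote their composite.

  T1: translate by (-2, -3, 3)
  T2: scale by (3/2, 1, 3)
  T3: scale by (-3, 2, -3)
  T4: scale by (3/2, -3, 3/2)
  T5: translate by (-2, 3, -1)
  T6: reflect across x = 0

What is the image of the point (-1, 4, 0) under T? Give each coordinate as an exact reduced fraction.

T(p) = (-73/4, -3, -83/2)

T1 translate by (-2, -3, 3): (-1, 4, 0) → (-3, 1, 3)
T2 scale by (3/2, 1, 3): (-3, 1, 3) → (-9/2, 1, 9)
T3 scale by (-3, 2, -3): (-9/2, 1, 9) → (27/2, 2, -27)
T4 scale by (3/2, -3, 3/2): (27/2, 2, -27) → (81/4, -6, -81/2)
T5 translate by (-2, 3, -1): (81/4, -6, -81/2) → (73/4, -3, -83/2)
T6 reflect across x = 0: (73/4, -3, -83/2) → (-73/4, -3, -83/2)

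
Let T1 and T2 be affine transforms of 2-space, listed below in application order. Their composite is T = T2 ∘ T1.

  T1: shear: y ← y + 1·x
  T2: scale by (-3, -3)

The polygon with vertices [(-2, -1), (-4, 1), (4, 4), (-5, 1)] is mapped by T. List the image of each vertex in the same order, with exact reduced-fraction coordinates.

image vertices: (6, 9), (12, 9), (-12, -24), (15, 12)

T1 shear: y ← y + 1·x: (-2, -1) → (-2, -3); (-4, 1) → (-4, -3); (4, 4) → (4, 8); (-5, 1) → (-5, -4)
T2 scale by (-3, -3): (-2, -3) → (6, 9); (-4, -3) → (12, 9); (4, 8) → (-12, -24); (-5, -4) → (15, 12)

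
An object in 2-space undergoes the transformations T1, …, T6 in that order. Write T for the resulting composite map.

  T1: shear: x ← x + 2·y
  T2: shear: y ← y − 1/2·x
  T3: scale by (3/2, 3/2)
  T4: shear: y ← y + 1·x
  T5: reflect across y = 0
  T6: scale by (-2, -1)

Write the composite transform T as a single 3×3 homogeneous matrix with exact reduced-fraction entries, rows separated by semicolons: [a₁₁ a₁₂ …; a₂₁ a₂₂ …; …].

T1 = [1 2 0; 0 1 0; 0 0 1]
T2·T1 = [1 2 0; -1/2 0 0; 0 0 1]
T3·…·T1 = [3/2 3 0; -3/4 0 0; 0 0 1]
T4·…·T1 = [3/2 3 0; 3/4 3 0; 0 0 1]
T5·…·T1 = [3/2 3 0; -3/4 -3 0; 0 0 1]
T6·…·T1 = [-3 -6 0; 3/4 3 0; 0 0 1]

T = [-3 -6 0; 3/4 3 0; 0 0 1]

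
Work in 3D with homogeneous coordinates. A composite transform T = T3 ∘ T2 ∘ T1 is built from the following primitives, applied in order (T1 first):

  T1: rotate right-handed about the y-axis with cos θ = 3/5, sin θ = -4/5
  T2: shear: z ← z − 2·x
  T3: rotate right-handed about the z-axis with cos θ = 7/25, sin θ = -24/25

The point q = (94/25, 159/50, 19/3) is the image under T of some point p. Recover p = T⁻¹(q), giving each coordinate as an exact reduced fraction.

p = (2/3, 9/2, 3)

T1 = [3/5 0 -4/5 0; 0 1 0 0; 4/5 0 3/5 0; 0 0 0 1]
T2·T1 = [3/5 0 -4/5 0; 0 1 0 0; -2/5 0 11/5 0; 0 0 0 1]
T3·…·T1 = [21/125 24/25 -28/125 0; -72/125 7/25 96/125 0; -2/5 0 11/5 0; 0 0 0 1]
det M = 1; M⁻¹ = [77/125 -264/125 4/5 0; 24/25 7/25 0 0; 14/125 -48/125 3/5 0; 0 0 0 1]
M⁻¹ · (94/25, 159/50, 19/3)ᵀ = (2/3, 9/2, 3)ᵀ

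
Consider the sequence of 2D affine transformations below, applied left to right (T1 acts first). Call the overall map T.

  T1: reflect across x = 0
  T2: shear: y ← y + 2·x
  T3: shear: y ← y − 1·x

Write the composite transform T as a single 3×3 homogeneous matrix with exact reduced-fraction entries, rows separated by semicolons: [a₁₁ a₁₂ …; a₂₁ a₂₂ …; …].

T1 = [-1 0 0; 0 1 0; 0 0 1]
T2·T1 = [-1 0 0; -2 1 0; 0 0 1]
T3·…·T1 = [-1 0 0; -1 1 0; 0 0 1]

T = [-1 0 0; -1 1 0; 0 0 1]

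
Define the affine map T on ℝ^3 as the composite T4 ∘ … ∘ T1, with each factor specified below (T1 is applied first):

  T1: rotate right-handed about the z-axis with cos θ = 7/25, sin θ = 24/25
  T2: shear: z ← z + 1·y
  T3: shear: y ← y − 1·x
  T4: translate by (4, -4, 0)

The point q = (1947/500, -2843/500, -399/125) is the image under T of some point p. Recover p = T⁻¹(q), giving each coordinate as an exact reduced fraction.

p = (-7/4, -2/5, -7/5)

T1 = [7/25 -24/25 0 0; 24/25 7/25 0 0; 0 0 1 0; 0 0 0 1]
T2·T1 = [7/25 -24/25 0 0; 24/25 7/25 0 0; 24/25 7/25 1 0; 0 0 0 1]
T3·…·T1 = [7/25 -24/25 0 0; 17/25 31/25 0 0; 24/25 7/25 1 0; 0 0 0 1]
T4·…·T1 = [7/25 -24/25 0 4; 17/25 31/25 0 -4; 24/25 7/25 1 0; 0 0 0 1]
det M = 1; M⁻¹ = [31/25 24/25 0 -28/25; -17/25 7/25 0 96/25; -1 -1 1 0; 0 0 0 1]
M⁻¹ · (1947/500, -2843/500, -399/125)ᵀ = (-7/4, -2/5, -7/5)ᵀ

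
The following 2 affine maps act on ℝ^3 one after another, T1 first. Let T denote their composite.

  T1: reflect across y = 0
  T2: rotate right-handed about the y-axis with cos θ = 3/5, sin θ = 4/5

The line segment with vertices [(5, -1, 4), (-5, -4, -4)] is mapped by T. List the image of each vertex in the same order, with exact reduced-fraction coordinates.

T1 reflect across y = 0: (5, -1, 4) → (5, 1, 4); (-5, -4, -4) → (-5, 4, -4)
T2 rotate right-handed about the y-axis with cos θ = 3/5, sin θ = 4/5: (5, 1, 4) → (31/5, 1, -8/5); (-5, 4, -4) → (-31/5, 4, 8/5)

image vertices: (31/5, 1, -8/5), (-31/5, 4, 8/5)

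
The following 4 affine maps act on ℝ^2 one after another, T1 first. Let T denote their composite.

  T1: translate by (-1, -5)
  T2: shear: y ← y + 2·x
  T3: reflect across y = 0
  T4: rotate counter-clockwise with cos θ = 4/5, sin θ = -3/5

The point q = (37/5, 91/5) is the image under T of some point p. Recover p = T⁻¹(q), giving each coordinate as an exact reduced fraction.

T1 = [1 0 -1; 0 1 -5; 0 0 1]
T2·T1 = [1 0 -1; 2 1 -7; 0 0 1]
T3·…·T1 = [1 0 -1; -2 -1 7; 0 0 1]
T4·…·T1 = [-2/5 -3/5 17/5; -11/5 -4/5 31/5; 0 0 1]
det M = -1; M⁻¹ = [4/5 -3/5 1; -11/5 2/5 5; 0 0 1]
M⁻¹ · (37/5, 91/5)ᵀ = (-4, -4)ᵀ

p = (-4, -4)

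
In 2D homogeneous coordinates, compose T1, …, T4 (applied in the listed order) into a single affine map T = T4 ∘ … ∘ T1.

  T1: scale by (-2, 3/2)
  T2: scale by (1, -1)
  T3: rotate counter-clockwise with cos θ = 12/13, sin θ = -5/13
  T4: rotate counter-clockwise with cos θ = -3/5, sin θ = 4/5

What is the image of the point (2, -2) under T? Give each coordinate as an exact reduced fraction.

T(p) = (-25/13, -60/13)

T1 scale by (-2, 3/2): (2, -2) → (-4, -3)
T2 scale by (1, -1): (-4, -3) → (-4, 3)
T3 rotate counter-clockwise with cos θ = 12/13, sin θ = -5/13: (-4, 3) → (-33/13, 56/13)
T4 rotate counter-clockwise with cos θ = -3/5, sin θ = 4/5: (-33/13, 56/13) → (-25/13, -60/13)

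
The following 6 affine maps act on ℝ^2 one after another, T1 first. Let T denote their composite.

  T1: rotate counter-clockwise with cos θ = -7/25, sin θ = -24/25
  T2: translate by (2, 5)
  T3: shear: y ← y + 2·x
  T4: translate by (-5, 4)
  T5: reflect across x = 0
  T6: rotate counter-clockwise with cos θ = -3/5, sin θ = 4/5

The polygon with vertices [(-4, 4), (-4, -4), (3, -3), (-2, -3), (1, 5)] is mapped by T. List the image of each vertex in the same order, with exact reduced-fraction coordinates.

image vertices: (-2417/125, -2119/125), (-1681/125, -367/125), (-856/125, 408/125), (-1511/125, -302/125), (-1854/125, -1628/125)

T1 rotate counter-clockwise with cos θ = -7/25, sin θ = -24/25: (-4, 4) → (124/25, 68/25); (-4, -4) → (-68/25, 124/25); (3, -3) → (-93/25, -51/25); (-2, -3) → (-58/25, 69/25); (1, 5) → (113/25, -59/25)
T2 translate by (2, 5): (124/25, 68/25) → (174/25, 193/25); (-68/25, 124/25) → (-18/25, 249/25); (-93/25, -51/25) → (-43/25, 74/25); (-58/25, 69/25) → (-8/25, 194/25); (113/25, -59/25) → (163/25, 66/25)
T3 shear: y ← y + 2·x: (174/25, 193/25) → (174/25, 541/25); (-18/25, 249/25) → (-18/25, 213/25); (-43/25, 74/25) → (-43/25, -12/25); (-8/25, 194/25) → (-8/25, 178/25); (163/25, 66/25) → (163/25, 392/25)
T4 translate by (-5, 4): (174/25, 541/25) → (49/25, 641/25); (-18/25, 213/25) → (-143/25, 313/25); (-43/25, -12/25) → (-168/25, 88/25); (-8/25, 178/25) → (-133/25, 278/25); (163/25, 392/25) → (38/25, 492/25)
T5 reflect across x = 0: (49/25, 641/25) → (-49/25, 641/25); (-143/25, 313/25) → (143/25, 313/25); (-168/25, 88/25) → (168/25, 88/25); (-133/25, 278/25) → (133/25, 278/25); (38/25, 492/25) → (-38/25, 492/25)
T6 rotate counter-clockwise with cos θ = -3/5, sin θ = 4/5: (-49/25, 641/25) → (-2417/125, -2119/125); (143/25, 313/25) → (-1681/125, -367/125); (168/25, 88/25) → (-856/125, 408/125); (133/25, 278/25) → (-1511/125, -302/125); (-38/25, 492/25) → (-1854/125, -1628/125)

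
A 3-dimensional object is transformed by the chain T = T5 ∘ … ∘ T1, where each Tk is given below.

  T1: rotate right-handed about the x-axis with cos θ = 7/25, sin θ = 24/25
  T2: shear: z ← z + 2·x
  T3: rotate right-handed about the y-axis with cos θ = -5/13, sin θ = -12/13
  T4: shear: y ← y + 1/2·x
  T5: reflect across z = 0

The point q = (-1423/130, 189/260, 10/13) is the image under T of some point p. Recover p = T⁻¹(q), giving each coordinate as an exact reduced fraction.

T1 = [1 0 0 0; 0 7/25 -24/25 0; 0 24/25 7/25 0; 0 0 0 1]
T2·T1 = [1 0 0 0; 0 7/25 -24/25 0; 2 24/25 7/25 0; 0 0 0 1]
T3·…·T1 = [-29/13 -288/325 -84/325 0; 0 7/25 -24/25 0; 2/13 -24/65 -7/65 0; 0 0 0 1]
T4·…·T1 = [-29/13 -288/325 -84/325 0; -29/26 -53/325 -354/325 0; 2/13 -24/65 -7/65 0; 0 0 0 1]
T5·…·T1 = [-29/13 -288/325 -84/325 0; -29/26 -53/325 -354/325 0; -2/13 24/65 7/65 0; 0 0 0 1]
det M = -1; M⁻¹ = [-5/13 0 -12/13 0; -187/650 7/25 696/325 0; 142/325 -24/25 203/325 0; 0 0 0 1]
M⁻¹ · (-1423/130, 189/260, 10/13)ᵀ = (7/2, 5, -5)ᵀ

p = (7/2, 5, -5)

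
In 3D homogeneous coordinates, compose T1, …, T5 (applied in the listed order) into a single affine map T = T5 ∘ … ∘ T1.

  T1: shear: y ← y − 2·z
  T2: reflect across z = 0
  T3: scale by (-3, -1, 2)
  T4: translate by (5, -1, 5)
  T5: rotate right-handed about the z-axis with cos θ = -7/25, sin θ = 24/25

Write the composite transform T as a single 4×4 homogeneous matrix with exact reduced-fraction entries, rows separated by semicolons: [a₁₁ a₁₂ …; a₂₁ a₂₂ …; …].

T = [21/25 24/25 -48/25 -11/25; -72/25 7/25 -14/25 127/25; 0 0 -2 5; 0 0 0 1]

T1 = [1 0 0 0; 0 1 -2 0; 0 0 1 0; 0 0 0 1]
T2·T1 = [1 0 0 0; 0 1 -2 0; 0 0 -1 0; 0 0 0 1]
T3·…·T1 = [-3 0 0 0; 0 -1 2 0; 0 0 -2 0; 0 0 0 1]
T4·…·T1 = [-3 0 0 5; 0 -1 2 -1; 0 0 -2 5; 0 0 0 1]
T5·…·T1 = [21/25 24/25 -48/25 -11/25; -72/25 7/25 -14/25 127/25; 0 0 -2 5; 0 0 0 1]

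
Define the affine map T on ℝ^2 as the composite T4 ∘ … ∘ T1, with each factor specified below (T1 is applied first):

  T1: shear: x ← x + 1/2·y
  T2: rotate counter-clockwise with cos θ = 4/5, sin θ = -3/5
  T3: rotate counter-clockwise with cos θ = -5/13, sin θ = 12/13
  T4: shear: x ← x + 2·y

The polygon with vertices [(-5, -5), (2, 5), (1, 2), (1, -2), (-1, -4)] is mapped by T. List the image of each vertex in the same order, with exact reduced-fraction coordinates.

T1 shear: x ← x + 1/2·y: (-5, -5) → (-15/2, -5); (2, 5) → (9/2, 5); (1, 2) → (2, 2); (1, -2) → (0, -2); (-1, -4) → (-3, -4)
T2 rotate counter-clockwise with cos θ = 4/5, sin θ = -3/5: (-15/2, -5) → (-9, 1/2); (9/2, 5) → (33/5, 13/10); (2, 2) → (14/5, 2/5); (0, -2) → (-6/5, -8/5); (-3, -4) → (-24/5, -7/5)
T3 rotate counter-clockwise with cos θ = -5/13, sin θ = 12/13: (-9, 1/2) → (3, -17/2); (33/5, 13/10) → (-243/65, 727/130); (14/5, 2/5) → (-94/65, 158/65); (-6/5, -8/5) → (126/65, -32/65); (-24/5, -7/5) → (204/65, -253/65)
T4 shear: x ← x + 2·y: (3, -17/2) → (-14, -17/2); (-243/65, 727/130) → (484/65, 727/130); (-94/65, 158/65) → (222/65, 158/65); (126/65, -32/65) → (62/65, -32/65); (204/65, -253/65) → (-302/65, -253/65)

image vertices: (-14, -17/2), (484/65, 727/130), (222/65, 158/65), (62/65, -32/65), (-302/65, -253/65)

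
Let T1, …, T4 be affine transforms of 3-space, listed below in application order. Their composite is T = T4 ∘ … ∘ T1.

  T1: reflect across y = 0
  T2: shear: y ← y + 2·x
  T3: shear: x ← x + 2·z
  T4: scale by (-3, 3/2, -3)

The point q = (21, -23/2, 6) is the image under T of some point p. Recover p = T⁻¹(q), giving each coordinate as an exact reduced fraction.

T1 = [1 0 0 0; 0 -1 0 0; 0 0 1 0; 0 0 0 1]
T2·T1 = [1 0 0 0; 2 -1 0 0; 0 0 1 0; 0 0 0 1]
T3·…·T1 = [1 0 2 0; 2 -1 0 0; 0 0 1 0; 0 0 0 1]
T4·…·T1 = [-3 0 -6 0; 3 -3/2 0 0; 0 0 -3 0; 0 0 0 1]
det M = -27/2; M⁻¹ = [-1/3 0 2/3 0; -2/3 -2/3 4/3 0; 0 0 -1/3 0; 0 0 0 1]
M⁻¹ · (21, -23/2, 6)ᵀ = (-3, 5/3, -2)ᵀ

p = (-3, 5/3, -2)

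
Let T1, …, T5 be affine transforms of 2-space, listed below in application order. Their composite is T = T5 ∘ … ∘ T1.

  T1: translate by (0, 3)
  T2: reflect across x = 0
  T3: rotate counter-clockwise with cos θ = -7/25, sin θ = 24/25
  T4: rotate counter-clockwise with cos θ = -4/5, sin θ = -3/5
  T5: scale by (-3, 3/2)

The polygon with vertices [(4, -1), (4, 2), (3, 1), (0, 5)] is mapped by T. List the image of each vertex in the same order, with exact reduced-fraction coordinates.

T1 translate by (0, 3): (4, -1) → (4, 2); (4, 2) → (4, 5); (3, 1) → (3, 4); (0, 5) → (0, 8)
T2 reflect across x = 0: (4, 2) → (-4, 2); (4, 5) → (-4, 5); (3, 4) → (-3, 4); (0, 8) → (0, 8)
T3 rotate counter-clockwise with cos θ = -7/25, sin θ = 24/25: (-4, 2) → (-4/5, -22/5); (-4, 5) → (-92/25, -131/25); (-3, 4) → (-3, -4); (0, 8) → (-192/25, -56/25)
T4 rotate counter-clockwise with cos θ = -4/5, sin θ = -3/5: (-4/5, -22/5) → (-2, 4); (-92/25, -131/25) → (-1/5, 32/5); (-3, -4) → (0, 5); (-192/25, -56/25) → (24/5, 32/5)
T5 scale by (-3, 3/2): (-2, 4) → (6, 6); (-1/5, 32/5) → (3/5, 48/5); (0, 5) → (0, 15/2); (24/5, 32/5) → (-72/5, 48/5)

image vertices: (6, 6), (3/5, 48/5), (0, 15/2), (-72/5, 48/5)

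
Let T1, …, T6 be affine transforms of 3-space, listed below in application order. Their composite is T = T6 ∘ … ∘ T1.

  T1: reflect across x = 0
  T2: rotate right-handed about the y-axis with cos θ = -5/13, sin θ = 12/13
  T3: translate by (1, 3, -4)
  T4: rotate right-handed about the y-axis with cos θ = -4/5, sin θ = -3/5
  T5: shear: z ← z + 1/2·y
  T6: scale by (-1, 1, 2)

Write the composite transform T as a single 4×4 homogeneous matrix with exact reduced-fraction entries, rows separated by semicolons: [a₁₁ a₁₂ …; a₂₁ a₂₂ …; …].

T = [56/65 0 33/65 -8/5; 0 1 0 3; -66/65 1 112/65 53/5; 0 0 0 1]

T1 = [-1 0 0 0; 0 1 0 0; 0 0 1 0; 0 0 0 1]
T2·T1 = [5/13 0 12/13 0; 0 1 0 0; 12/13 0 -5/13 0; 0 0 0 1]
T3·…·T1 = [5/13 0 12/13 1; 0 1 0 3; 12/13 0 -5/13 -4; 0 0 0 1]
T4·…·T1 = [-56/65 0 -33/65 8/5; 0 1 0 3; -33/65 0 56/65 19/5; 0 0 0 1]
T5·…·T1 = [-56/65 0 -33/65 8/5; 0 1 0 3; -33/65 1/2 56/65 53/10; 0 0 0 1]
T6·…·T1 = [56/65 0 33/65 -8/5; 0 1 0 3; -66/65 1 112/65 53/5; 0 0 0 1]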